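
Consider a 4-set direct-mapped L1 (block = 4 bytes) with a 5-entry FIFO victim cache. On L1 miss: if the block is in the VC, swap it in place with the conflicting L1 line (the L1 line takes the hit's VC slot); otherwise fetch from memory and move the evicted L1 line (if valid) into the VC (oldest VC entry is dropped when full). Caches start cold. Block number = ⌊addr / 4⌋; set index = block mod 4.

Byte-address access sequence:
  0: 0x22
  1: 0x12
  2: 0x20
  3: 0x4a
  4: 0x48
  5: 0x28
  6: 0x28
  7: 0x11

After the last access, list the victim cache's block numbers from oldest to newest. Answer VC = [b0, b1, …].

  [0] addr=0x22 blk=8 s=0: MISS | VC []
  [1] addr=0x12 blk=4 s=0: MISS | VC [8]
  [2] addr=0x20 blk=8 s=0: VC-HIT | VC [4]
  [3] addr=0x4a blk=18 s=2: MISS | VC [4]
  [4] addr=0x48 blk=18 s=2: L1-HIT | VC [4]
  [5] addr=0x28 blk=10 s=2: MISS | VC [4, 18]
  [6] addr=0x28 blk=10 s=2: L1-HIT | VC [4, 18]
  [7] addr=0x11 blk=4 s=0: VC-HIT | VC [8, 18]

VC = [8, 18]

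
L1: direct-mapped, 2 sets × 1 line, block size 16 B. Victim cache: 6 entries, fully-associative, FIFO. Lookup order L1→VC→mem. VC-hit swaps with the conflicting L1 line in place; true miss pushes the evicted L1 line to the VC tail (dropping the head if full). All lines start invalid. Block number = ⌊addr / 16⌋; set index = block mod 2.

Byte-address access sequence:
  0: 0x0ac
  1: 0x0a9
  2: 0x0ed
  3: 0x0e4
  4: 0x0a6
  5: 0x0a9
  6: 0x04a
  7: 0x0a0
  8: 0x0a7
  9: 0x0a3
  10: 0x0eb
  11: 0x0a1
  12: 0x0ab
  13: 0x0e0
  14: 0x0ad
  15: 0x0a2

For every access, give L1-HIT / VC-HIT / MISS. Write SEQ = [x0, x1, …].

#0 0xac→b10/s0 MISS; vc=[]
#1 0xa9→b10/s0 L1-HIT; vc=[]
#2 0xed→b14/s0 MISS; vc=[10]
#3 0xe4→b14/s0 L1-HIT; vc=[10]
#4 0xa6→b10/s0 VC-HIT; vc=[14]
#5 0xa9→b10/s0 L1-HIT; vc=[14]
#6 0x4a→b4/s0 MISS; vc=[14,10]
#7 0xa0→b10/s0 VC-HIT; vc=[14,4]
#8 0xa7→b10/s0 L1-HIT; vc=[14,4]
#9 0xa3→b10/s0 L1-HIT; vc=[14,4]
#10 0xeb→b14/s0 VC-HIT; vc=[10,4]
#11 0xa1→b10/s0 VC-HIT; vc=[14,4]
#12 0xab→b10/s0 L1-HIT; vc=[14,4]
#13 0xe0→b14/s0 VC-HIT; vc=[10,4]
#14 0xad→b10/s0 VC-HIT; vc=[14,4]
#15 0xa2→b10/s0 L1-HIT; vc=[14,4]

SEQ = [MISS, L1-HIT, MISS, L1-HIT, VC-HIT, L1-HIT, MISS, VC-HIT, L1-HIT, L1-HIT, VC-HIT, VC-HIT, L1-HIT, VC-HIT, VC-HIT, L1-HIT]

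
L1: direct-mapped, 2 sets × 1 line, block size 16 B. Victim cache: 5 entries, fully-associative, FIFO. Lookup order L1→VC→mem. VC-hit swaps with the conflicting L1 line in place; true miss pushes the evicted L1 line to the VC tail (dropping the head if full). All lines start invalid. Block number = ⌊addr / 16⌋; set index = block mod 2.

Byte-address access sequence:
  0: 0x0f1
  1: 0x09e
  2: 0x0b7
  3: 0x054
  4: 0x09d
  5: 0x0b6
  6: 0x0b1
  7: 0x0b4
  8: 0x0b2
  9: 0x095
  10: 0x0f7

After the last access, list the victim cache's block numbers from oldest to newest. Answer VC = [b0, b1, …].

  [0] addr=0xf1 blk=15 s=1: MISS | VC []
  [1] addr=0x9e blk=9 s=1: MISS | VC [15]
  [2] addr=0xb7 blk=11 s=1: MISS | VC [15, 9]
  [3] addr=0x54 blk=5 s=1: MISS | VC [15, 9, 11]
  [4] addr=0x9d blk=9 s=1: VC-HIT | VC [15, 5, 11]
  [5] addr=0xb6 blk=11 s=1: VC-HIT | VC [15, 5, 9]
  [6] addr=0xb1 blk=11 s=1: L1-HIT | VC [15, 5, 9]
  [7] addr=0xb4 blk=11 s=1: L1-HIT | VC [15, 5, 9]
  [8] addr=0xb2 blk=11 s=1: L1-HIT | VC [15, 5, 9]
  [9] addr=0x95 blk=9 s=1: VC-HIT | VC [15, 5, 11]
  [10] addr=0xf7 blk=15 s=1: VC-HIT | VC [9, 5, 11]

VC = [9, 5, 11]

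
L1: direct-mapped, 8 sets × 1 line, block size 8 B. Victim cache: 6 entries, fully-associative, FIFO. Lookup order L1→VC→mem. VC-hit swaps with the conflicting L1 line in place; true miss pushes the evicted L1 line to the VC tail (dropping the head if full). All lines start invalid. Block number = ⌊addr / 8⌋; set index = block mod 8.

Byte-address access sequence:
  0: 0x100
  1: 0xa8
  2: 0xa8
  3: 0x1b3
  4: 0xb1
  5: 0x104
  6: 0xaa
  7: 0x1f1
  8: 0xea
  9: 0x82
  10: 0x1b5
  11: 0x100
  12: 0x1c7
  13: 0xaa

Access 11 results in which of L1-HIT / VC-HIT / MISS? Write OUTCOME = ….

#0 0x100→b32/s0 MISS; vc=[]
#1 0xa8→b21/s5 MISS; vc=[]
#2 0xa8→b21/s5 L1-HIT; vc=[]
#3 0x1b3→b54/s6 MISS; vc=[]
#4 0xb1→b22/s6 MISS; vc=[54]
#5 0x104→b32/s0 L1-HIT; vc=[54]
#6 0xaa→b21/s5 L1-HIT; vc=[54]
#7 0x1f1→b62/s6 MISS; vc=[54,22]
#8 0xea→b29/s5 MISS; vc=[54,22,21]
#9 0x82→b16/s0 MISS; vc=[54,22,21,32]
#10 0x1b5→b54/s6 VC-HIT; vc=[62,22,21,32]
#11 0x100→b32/s0 VC-HIT; vc=[62,22,21,16]
#12 0x1c7→b56/s0 MISS; vc=[62,22,21,16,32]
#13 0xaa→b21/s5 VC-HIT; vc=[62,22,29,16,32]

OUTCOME = VC-HIT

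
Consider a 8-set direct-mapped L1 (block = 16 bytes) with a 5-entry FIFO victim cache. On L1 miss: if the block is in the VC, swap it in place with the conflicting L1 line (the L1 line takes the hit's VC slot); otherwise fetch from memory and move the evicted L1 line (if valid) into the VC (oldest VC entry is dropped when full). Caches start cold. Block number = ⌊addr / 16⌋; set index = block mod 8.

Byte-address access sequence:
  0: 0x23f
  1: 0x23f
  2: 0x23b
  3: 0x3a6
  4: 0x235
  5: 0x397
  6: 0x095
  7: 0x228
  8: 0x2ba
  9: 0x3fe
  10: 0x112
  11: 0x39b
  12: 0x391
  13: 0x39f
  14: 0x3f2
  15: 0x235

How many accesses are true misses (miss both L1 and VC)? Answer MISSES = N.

MISSES = 8

0: 0x23f (blk 35, set 3) → MISS  vc=[]
1: 0x23f (blk 35, set 3) → L1-HIT  vc=[]
2: 0x23b (blk 35, set 3) → L1-HIT  vc=[]
3: 0x3a6 (blk 58, set 2) → MISS  vc=[]
4: 0x235 (blk 35, set 3) → L1-HIT  vc=[]
5: 0x397 (blk 57, set 1) → MISS  vc=[]
6: 0x95 (blk 9, set 1) → MISS  vc=[57]
7: 0x228 (blk 34, set 2) → MISS  vc=[57, 58]
8: 0x2ba (blk 43, set 3) → MISS  vc=[57, 58, 35]
9: 0x3fe (blk 63, set 7) → MISS  vc=[57, 58, 35]
10: 0x112 (blk 17, set 1) → MISS  vc=[57, 58, 35, 9]
11: 0x39b (blk 57, set 1) → VC-HIT  vc=[17, 58, 35, 9]
12: 0x391 (blk 57, set 1) → L1-HIT  vc=[17, 58, 35, 9]
13: 0x39f (blk 57, set 1) → L1-HIT  vc=[17, 58, 35, 9]
14: 0x3f2 (blk 63, set 7) → L1-HIT  vc=[17, 58, 35, 9]
15: 0x235 (blk 35, set 3) → VC-HIT  vc=[17, 58, 43, 9]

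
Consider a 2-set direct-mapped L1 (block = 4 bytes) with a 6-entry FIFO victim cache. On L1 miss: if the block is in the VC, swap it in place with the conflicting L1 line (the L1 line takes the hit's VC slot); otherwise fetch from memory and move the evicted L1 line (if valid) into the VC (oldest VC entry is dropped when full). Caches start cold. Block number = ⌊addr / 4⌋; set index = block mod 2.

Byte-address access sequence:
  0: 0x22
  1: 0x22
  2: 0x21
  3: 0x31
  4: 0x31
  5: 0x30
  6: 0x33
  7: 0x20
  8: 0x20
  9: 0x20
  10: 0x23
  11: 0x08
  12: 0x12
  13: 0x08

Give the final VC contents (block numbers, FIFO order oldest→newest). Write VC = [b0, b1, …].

#0 0x22→b8/s0 MISS; vc=[]
#1 0x22→b8/s0 L1-HIT; vc=[]
#2 0x21→b8/s0 L1-HIT; vc=[]
#3 0x31→b12/s0 MISS; vc=[8]
#4 0x31→b12/s0 L1-HIT; vc=[8]
#5 0x30→b12/s0 L1-HIT; vc=[8]
#6 0x33→b12/s0 L1-HIT; vc=[8]
#7 0x20→b8/s0 VC-HIT; vc=[12]
#8 0x20→b8/s0 L1-HIT; vc=[12]
#9 0x20→b8/s0 L1-HIT; vc=[12]
#10 0x23→b8/s0 L1-HIT; vc=[12]
#11 0x8→b2/s0 MISS; vc=[12,8]
#12 0x12→b4/s0 MISS; vc=[12,8,2]
#13 0x8→b2/s0 VC-HIT; vc=[12,8,4]

VC = [12, 8, 4]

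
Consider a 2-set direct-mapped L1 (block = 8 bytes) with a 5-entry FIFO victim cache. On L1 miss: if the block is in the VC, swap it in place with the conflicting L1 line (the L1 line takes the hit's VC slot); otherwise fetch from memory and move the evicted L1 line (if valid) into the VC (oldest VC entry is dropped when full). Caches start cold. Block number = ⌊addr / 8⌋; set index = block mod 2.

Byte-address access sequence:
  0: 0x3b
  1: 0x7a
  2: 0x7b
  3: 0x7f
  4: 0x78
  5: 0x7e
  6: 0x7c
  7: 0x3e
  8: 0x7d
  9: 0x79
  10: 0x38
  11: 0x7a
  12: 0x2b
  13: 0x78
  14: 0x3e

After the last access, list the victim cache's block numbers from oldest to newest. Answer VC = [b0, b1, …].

VC = [15, 5]

0: 0x3b (blk 7, set 1) → MISS  vc=[]
1: 0x7a (blk 15, set 1) → MISS  vc=[7]
2: 0x7b (blk 15, set 1) → L1-HIT  vc=[7]
3: 0x7f (blk 15, set 1) → L1-HIT  vc=[7]
4: 0x78 (blk 15, set 1) → L1-HIT  vc=[7]
5: 0x7e (blk 15, set 1) → L1-HIT  vc=[7]
6: 0x7c (blk 15, set 1) → L1-HIT  vc=[7]
7: 0x3e (blk 7, set 1) → VC-HIT  vc=[15]
8: 0x7d (blk 15, set 1) → VC-HIT  vc=[7]
9: 0x79 (blk 15, set 1) → L1-HIT  vc=[7]
10: 0x38 (blk 7, set 1) → VC-HIT  vc=[15]
11: 0x7a (blk 15, set 1) → VC-HIT  vc=[7]
12: 0x2b (blk 5, set 1) → MISS  vc=[7, 15]
13: 0x78 (blk 15, set 1) → VC-HIT  vc=[7, 5]
14: 0x3e (blk 7, set 1) → VC-HIT  vc=[15, 5]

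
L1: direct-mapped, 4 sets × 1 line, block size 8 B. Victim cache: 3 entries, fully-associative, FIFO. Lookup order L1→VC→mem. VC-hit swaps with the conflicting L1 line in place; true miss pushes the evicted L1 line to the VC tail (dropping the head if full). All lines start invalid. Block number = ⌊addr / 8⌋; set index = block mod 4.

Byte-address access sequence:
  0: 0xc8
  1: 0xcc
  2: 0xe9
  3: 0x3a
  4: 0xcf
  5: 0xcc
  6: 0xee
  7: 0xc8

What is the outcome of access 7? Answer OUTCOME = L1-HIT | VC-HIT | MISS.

OUTCOME = VC-HIT

  [0] addr=0xc8 blk=25 s=1: MISS | VC []
  [1] addr=0xcc blk=25 s=1: L1-HIT | VC []
  [2] addr=0xe9 blk=29 s=1: MISS | VC [25]
  [3] addr=0x3a blk=7 s=3: MISS | VC [25]
  [4] addr=0xcf blk=25 s=1: VC-HIT | VC [29]
  [5] addr=0xcc blk=25 s=1: L1-HIT | VC [29]
  [6] addr=0xee blk=29 s=1: VC-HIT | VC [25]
  [7] addr=0xc8 blk=25 s=1: VC-HIT | VC [29]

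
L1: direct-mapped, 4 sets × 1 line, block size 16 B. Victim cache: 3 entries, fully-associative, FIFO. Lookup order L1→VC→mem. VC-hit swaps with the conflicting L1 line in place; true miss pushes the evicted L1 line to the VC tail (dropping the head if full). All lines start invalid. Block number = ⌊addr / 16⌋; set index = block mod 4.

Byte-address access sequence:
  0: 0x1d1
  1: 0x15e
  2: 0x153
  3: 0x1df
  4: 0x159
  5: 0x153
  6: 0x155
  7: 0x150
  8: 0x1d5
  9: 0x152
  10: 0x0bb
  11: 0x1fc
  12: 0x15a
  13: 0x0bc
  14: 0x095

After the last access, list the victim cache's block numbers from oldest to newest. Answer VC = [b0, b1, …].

VC = [29, 31, 21]

0: 0x1d1 (blk 29, set 1) → MISS  vc=[]
1: 0x15e (blk 21, set 1) → MISS  vc=[29]
2: 0x153 (blk 21, set 1) → L1-HIT  vc=[29]
3: 0x1df (blk 29, set 1) → VC-HIT  vc=[21]
4: 0x159 (blk 21, set 1) → VC-HIT  vc=[29]
5: 0x153 (blk 21, set 1) → L1-HIT  vc=[29]
6: 0x155 (blk 21, set 1) → L1-HIT  vc=[29]
7: 0x150 (blk 21, set 1) → L1-HIT  vc=[29]
8: 0x1d5 (blk 29, set 1) → VC-HIT  vc=[21]
9: 0x152 (blk 21, set 1) → VC-HIT  vc=[29]
10: 0xbb (blk 11, set 3) → MISS  vc=[29]
11: 0x1fc (blk 31, set 3) → MISS  vc=[29, 11]
12: 0x15a (blk 21, set 1) → L1-HIT  vc=[29, 11]
13: 0xbc (blk 11, set 3) → VC-HIT  vc=[29, 31]
14: 0x95 (blk 9, set 1) → MISS  vc=[29, 31, 21]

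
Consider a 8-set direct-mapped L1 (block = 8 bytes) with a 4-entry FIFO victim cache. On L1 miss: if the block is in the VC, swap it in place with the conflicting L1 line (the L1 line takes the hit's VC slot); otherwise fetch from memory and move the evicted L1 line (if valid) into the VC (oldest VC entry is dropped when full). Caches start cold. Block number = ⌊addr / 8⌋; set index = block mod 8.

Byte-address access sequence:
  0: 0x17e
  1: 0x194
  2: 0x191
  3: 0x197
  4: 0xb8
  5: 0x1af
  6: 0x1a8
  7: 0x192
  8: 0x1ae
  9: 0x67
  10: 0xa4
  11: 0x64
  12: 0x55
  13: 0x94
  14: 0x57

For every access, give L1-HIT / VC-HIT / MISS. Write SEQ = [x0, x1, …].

SEQ = [MISS, MISS, L1-HIT, L1-HIT, MISS, MISS, L1-HIT, L1-HIT, L1-HIT, MISS, MISS, VC-HIT, MISS, MISS, VC-HIT]

0: 0x17e (blk 47, set 7) → MISS  vc=[]
1: 0x194 (blk 50, set 2) → MISS  vc=[]
2: 0x191 (blk 50, set 2) → L1-HIT  vc=[]
3: 0x197 (blk 50, set 2) → L1-HIT  vc=[]
4: 0xb8 (blk 23, set 7) → MISS  vc=[47]
5: 0x1af (blk 53, set 5) → MISS  vc=[47]
6: 0x1a8 (blk 53, set 5) → L1-HIT  vc=[47]
7: 0x192 (blk 50, set 2) → L1-HIT  vc=[47]
8: 0x1ae (blk 53, set 5) → L1-HIT  vc=[47]
9: 0x67 (blk 12, set 4) → MISS  vc=[47]
10: 0xa4 (blk 20, set 4) → MISS  vc=[47, 12]
11: 0x64 (blk 12, set 4) → VC-HIT  vc=[47, 20]
12: 0x55 (blk 10, set 2) → MISS  vc=[47, 20, 50]
13: 0x94 (blk 18, set 2) → MISS  vc=[47, 20, 50, 10]
14: 0x57 (blk 10, set 2) → VC-HIT  vc=[47, 20, 50, 18]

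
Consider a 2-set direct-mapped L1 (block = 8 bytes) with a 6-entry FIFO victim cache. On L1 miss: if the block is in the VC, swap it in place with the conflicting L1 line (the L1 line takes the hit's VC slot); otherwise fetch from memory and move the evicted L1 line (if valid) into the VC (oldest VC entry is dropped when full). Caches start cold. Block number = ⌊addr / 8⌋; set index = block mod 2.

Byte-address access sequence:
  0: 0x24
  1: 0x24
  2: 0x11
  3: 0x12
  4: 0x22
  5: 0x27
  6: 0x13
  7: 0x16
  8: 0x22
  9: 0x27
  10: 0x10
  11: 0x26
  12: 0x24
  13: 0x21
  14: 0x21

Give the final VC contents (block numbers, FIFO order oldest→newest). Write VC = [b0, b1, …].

  [0] addr=0x24 blk=4 s=0: MISS | VC []
  [1] addr=0x24 blk=4 s=0: L1-HIT | VC []
  [2] addr=0x11 blk=2 s=0: MISS | VC [4]
  [3] addr=0x12 blk=2 s=0: L1-HIT | VC [4]
  [4] addr=0x22 blk=4 s=0: VC-HIT | VC [2]
  [5] addr=0x27 blk=4 s=0: L1-HIT | VC [2]
  [6] addr=0x13 blk=2 s=0: VC-HIT | VC [4]
  [7] addr=0x16 blk=2 s=0: L1-HIT | VC [4]
  [8] addr=0x22 blk=4 s=0: VC-HIT | VC [2]
  [9] addr=0x27 blk=4 s=0: L1-HIT | VC [2]
  [10] addr=0x10 blk=2 s=0: VC-HIT | VC [4]
  [11] addr=0x26 blk=4 s=0: VC-HIT | VC [2]
  [12] addr=0x24 blk=4 s=0: L1-HIT | VC [2]
  [13] addr=0x21 blk=4 s=0: L1-HIT | VC [2]
  [14] addr=0x21 blk=4 s=0: L1-HIT | VC [2]

VC = [2]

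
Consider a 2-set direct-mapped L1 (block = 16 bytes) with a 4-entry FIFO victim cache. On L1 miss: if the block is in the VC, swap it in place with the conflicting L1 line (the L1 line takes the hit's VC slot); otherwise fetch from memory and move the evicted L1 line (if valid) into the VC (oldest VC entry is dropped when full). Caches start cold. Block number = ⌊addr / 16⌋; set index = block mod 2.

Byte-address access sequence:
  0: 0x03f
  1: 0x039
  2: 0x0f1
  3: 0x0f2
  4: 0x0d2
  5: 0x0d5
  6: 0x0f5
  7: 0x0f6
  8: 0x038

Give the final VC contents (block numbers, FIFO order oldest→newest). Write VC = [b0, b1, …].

VC = [15, 13]

0: 0x3f (blk 3, set 1) → MISS  vc=[]
1: 0x39 (blk 3, set 1) → L1-HIT  vc=[]
2: 0xf1 (blk 15, set 1) → MISS  vc=[3]
3: 0xf2 (blk 15, set 1) → L1-HIT  vc=[3]
4: 0xd2 (blk 13, set 1) → MISS  vc=[3, 15]
5: 0xd5 (blk 13, set 1) → L1-HIT  vc=[3, 15]
6: 0xf5 (blk 15, set 1) → VC-HIT  vc=[3, 13]
7: 0xf6 (blk 15, set 1) → L1-HIT  vc=[3, 13]
8: 0x38 (blk 3, set 1) → VC-HIT  vc=[15, 13]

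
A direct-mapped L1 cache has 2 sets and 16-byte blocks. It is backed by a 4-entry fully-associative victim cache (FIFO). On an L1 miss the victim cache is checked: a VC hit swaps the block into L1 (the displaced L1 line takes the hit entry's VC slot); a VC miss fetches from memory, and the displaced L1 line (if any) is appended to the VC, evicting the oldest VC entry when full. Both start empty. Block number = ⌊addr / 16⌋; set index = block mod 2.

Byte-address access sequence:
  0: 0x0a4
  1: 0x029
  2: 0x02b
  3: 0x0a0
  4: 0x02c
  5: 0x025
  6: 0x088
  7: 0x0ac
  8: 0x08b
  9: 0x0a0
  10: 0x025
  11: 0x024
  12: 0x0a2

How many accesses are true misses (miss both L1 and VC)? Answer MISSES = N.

#0 0xa4→b10/s0 MISS; vc=[]
#1 0x29→b2/s0 MISS; vc=[10]
#2 0x2b→b2/s0 L1-HIT; vc=[10]
#3 0xa0→b10/s0 VC-HIT; vc=[2]
#4 0x2c→b2/s0 VC-HIT; vc=[10]
#5 0x25→b2/s0 L1-HIT; vc=[10]
#6 0x88→b8/s0 MISS; vc=[10,2]
#7 0xac→b10/s0 VC-HIT; vc=[8,2]
#8 0x8b→b8/s0 VC-HIT; vc=[10,2]
#9 0xa0→b10/s0 VC-HIT; vc=[8,2]
#10 0x25→b2/s0 VC-HIT; vc=[8,10]
#11 0x24→b2/s0 L1-HIT; vc=[8,10]
#12 0xa2→b10/s0 VC-HIT; vc=[8,2]

MISSES = 3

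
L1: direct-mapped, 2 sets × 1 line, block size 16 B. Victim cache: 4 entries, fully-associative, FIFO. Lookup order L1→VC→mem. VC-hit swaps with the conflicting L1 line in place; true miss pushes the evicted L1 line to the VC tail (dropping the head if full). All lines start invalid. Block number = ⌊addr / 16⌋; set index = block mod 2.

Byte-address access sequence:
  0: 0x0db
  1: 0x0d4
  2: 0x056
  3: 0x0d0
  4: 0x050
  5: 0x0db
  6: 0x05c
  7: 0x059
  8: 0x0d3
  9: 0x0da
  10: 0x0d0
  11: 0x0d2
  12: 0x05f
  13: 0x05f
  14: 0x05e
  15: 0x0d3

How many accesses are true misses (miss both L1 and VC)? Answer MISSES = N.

0: 0xdb (blk 13, set 1) → MISS  vc=[]
1: 0xd4 (blk 13, set 1) → L1-HIT  vc=[]
2: 0x56 (blk 5, set 1) → MISS  vc=[13]
3: 0xd0 (blk 13, set 1) → VC-HIT  vc=[5]
4: 0x50 (blk 5, set 1) → VC-HIT  vc=[13]
5: 0xdb (blk 13, set 1) → VC-HIT  vc=[5]
6: 0x5c (blk 5, set 1) → VC-HIT  vc=[13]
7: 0x59 (blk 5, set 1) → L1-HIT  vc=[13]
8: 0xd3 (blk 13, set 1) → VC-HIT  vc=[5]
9: 0xda (blk 13, set 1) → L1-HIT  vc=[5]
10: 0xd0 (blk 13, set 1) → L1-HIT  vc=[5]
11: 0xd2 (blk 13, set 1) → L1-HIT  vc=[5]
12: 0x5f (blk 5, set 1) → VC-HIT  vc=[13]
13: 0x5f (blk 5, set 1) → L1-HIT  vc=[13]
14: 0x5e (blk 5, set 1) → L1-HIT  vc=[13]
15: 0xd3 (blk 13, set 1) → VC-HIT  vc=[5]

MISSES = 2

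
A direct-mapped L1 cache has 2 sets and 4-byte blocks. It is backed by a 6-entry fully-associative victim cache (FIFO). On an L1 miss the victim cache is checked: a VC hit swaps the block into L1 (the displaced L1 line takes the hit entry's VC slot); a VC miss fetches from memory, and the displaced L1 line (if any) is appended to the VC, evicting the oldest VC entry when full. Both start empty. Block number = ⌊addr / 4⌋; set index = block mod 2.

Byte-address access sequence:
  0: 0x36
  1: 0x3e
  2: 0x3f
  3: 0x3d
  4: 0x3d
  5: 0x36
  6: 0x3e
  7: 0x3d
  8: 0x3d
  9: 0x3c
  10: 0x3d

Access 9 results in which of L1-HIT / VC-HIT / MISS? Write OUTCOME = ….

  [0] addr=0x36 blk=13 s=1: MISS | VC []
  [1] addr=0x3e blk=15 s=1: MISS | VC [13]
  [2] addr=0x3f blk=15 s=1: L1-HIT | VC [13]
  [3] addr=0x3d blk=15 s=1: L1-HIT | VC [13]
  [4] addr=0x3d blk=15 s=1: L1-HIT | VC [13]
  [5] addr=0x36 blk=13 s=1: VC-HIT | VC [15]
  [6] addr=0x3e blk=15 s=1: VC-HIT | VC [13]
  [7] addr=0x3d blk=15 s=1: L1-HIT | VC [13]
  [8] addr=0x3d blk=15 s=1: L1-HIT | VC [13]
  [9] addr=0x3c blk=15 s=1: L1-HIT | VC [13]
  [10] addr=0x3d blk=15 s=1: L1-HIT | VC [13]

OUTCOME = L1-HIT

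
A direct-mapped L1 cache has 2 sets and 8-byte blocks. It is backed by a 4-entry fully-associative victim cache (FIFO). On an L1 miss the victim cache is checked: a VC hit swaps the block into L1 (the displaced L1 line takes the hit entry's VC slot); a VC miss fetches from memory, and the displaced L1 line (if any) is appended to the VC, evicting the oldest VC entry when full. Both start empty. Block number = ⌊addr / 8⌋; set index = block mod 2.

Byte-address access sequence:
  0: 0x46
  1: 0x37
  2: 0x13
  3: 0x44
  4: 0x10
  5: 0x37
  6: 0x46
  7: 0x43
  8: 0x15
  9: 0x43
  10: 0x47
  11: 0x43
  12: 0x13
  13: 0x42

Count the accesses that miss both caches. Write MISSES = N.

MISSES = 3

#0 0x46→b8/s0 MISS; vc=[]
#1 0x37→b6/s0 MISS; vc=[8]
#2 0x13→b2/s0 MISS; vc=[8,6]
#3 0x44→b8/s0 VC-HIT; vc=[2,6]
#4 0x10→b2/s0 VC-HIT; vc=[8,6]
#5 0x37→b6/s0 VC-HIT; vc=[8,2]
#6 0x46→b8/s0 VC-HIT; vc=[6,2]
#7 0x43→b8/s0 L1-HIT; vc=[6,2]
#8 0x15→b2/s0 VC-HIT; vc=[6,8]
#9 0x43→b8/s0 VC-HIT; vc=[6,2]
#10 0x47→b8/s0 L1-HIT; vc=[6,2]
#11 0x43→b8/s0 L1-HIT; vc=[6,2]
#12 0x13→b2/s0 VC-HIT; vc=[6,8]
#13 0x42→b8/s0 VC-HIT; vc=[6,2]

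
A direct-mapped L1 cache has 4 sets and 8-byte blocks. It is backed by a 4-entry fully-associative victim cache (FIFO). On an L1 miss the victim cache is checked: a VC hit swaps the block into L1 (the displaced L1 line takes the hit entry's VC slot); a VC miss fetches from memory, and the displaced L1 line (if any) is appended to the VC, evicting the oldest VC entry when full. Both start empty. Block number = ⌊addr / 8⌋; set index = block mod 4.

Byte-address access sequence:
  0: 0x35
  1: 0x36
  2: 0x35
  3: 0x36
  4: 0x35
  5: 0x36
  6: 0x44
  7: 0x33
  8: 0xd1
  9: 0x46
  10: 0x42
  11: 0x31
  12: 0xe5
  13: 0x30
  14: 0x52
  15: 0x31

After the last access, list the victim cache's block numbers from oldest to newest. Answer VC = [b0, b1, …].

VC = [26, 8, 10]

0: 0x35 (blk 6, set 2) → MISS  vc=[]
1: 0x36 (blk 6, set 2) → L1-HIT  vc=[]
2: 0x35 (blk 6, set 2) → L1-HIT  vc=[]
3: 0x36 (blk 6, set 2) → L1-HIT  vc=[]
4: 0x35 (blk 6, set 2) → L1-HIT  vc=[]
5: 0x36 (blk 6, set 2) → L1-HIT  vc=[]
6: 0x44 (blk 8, set 0) → MISS  vc=[]
7: 0x33 (blk 6, set 2) → L1-HIT  vc=[]
8: 0xd1 (blk 26, set 2) → MISS  vc=[6]
9: 0x46 (blk 8, set 0) → L1-HIT  vc=[6]
10: 0x42 (blk 8, set 0) → L1-HIT  vc=[6]
11: 0x31 (blk 6, set 2) → VC-HIT  vc=[26]
12: 0xe5 (blk 28, set 0) → MISS  vc=[26, 8]
13: 0x30 (blk 6, set 2) → L1-HIT  vc=[26, 8]
14: 0x52 (blk 10, set 2) → MISS  vc=[26, 8, 6]
15: 0x31 (blk 6, set 2) → VC-HIT  vc=[26, 8, 10]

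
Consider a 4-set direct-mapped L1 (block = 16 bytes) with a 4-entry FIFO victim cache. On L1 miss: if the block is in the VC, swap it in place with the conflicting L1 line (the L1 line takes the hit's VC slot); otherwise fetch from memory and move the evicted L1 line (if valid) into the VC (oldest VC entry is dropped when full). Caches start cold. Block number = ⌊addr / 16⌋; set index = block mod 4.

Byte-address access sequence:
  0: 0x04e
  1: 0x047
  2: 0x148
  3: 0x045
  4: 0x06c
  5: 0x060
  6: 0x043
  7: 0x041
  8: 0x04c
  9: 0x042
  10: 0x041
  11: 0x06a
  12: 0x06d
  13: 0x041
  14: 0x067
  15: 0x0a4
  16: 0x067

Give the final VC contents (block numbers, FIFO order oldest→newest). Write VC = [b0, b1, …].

  [0] addr=0x4e blk=4 s=0: MISS | VC []
  [1] addr=0x47 blk=4 s=0: L1-HIT | VC []
  [2] addr=0x148 blk=20 s=0: MISS | VC [4]
  [3] addr=0x45 blk=4 s=0: VC-HIT | VC [20]
  [4] addr=0x6c blk=6 s=2: MISS | VC [20]
  [5] addr=0x60 blk=6 s=2: L1-HIT | VC [20]
  [6] addr=0x43 blk=4 s=0: L1-HIT | VC [20]
  [7] addr=0x41 blk=4 s=0: L1-HIT | VC [20]
  [8] addr=0x4c blk=4 s=0: L1-HIT | VC [20]
  [9] addr=0x42 blk=4 s=0: L1-HIT | VC [20]
  [10] addr=0x41 blk=4 s=0: L1-HIT | VC [20]
  [11] addr=0x6a blk=6 s=2: L1-HIT | VC [20]
  [12] addr=0x6d blk=6 s=2: L1-HIT | VC [20]
  [13] addr=0x41 blk=4 s=0: L1-HIT | VC [20]
  [14] addr=0x67 blk=6 s=2: L1-HIT | VC [20]
  [15] addr=0xa4 blk=10 s=2: MISS | VC [20, 6]
  [16] addr=0x67 blk=6 s=2: VC-HIT | VC [20, 10]

VC = [20, 10]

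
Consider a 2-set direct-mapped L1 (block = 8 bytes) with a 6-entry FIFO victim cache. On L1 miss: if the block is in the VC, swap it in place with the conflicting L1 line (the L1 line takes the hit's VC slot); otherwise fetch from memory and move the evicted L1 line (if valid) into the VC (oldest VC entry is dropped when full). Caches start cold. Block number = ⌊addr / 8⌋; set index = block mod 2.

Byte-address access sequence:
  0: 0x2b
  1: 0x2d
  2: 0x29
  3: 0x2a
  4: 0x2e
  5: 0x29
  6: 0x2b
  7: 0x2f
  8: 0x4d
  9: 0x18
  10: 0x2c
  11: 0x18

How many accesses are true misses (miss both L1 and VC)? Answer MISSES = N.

MISSES = 3

  [0] addr=0x2b blk=5 s=1: MISS | VC []
  [1] addr=0x2d blk=5 s=1: L1-HIT | VC []
  [2] addr=0x29 blk=5 s=1: L1-HIT | VC []
  [3] addr=0x2a blk=5 s=1: L1-HIT | VC []
  [4] addr=0x2e blk=5 s=1: L1-HIT | VC []
  [5] addr=0x29 blk=5 s=1: L1-HIT | VC []
  [6] addr=0x2b blk=5 s=1: L1-HIT | VC []
  [7] addr=0x2f blk=5 s=1: L1-HIT | VC []
  [8] addr=0x4d blk=9 s=1: MISS | VC [5]
  [9] addr=0x18 blk=3 s=1: MISS | VC [5, 9]
  [10] addr=0x2c blk=5 s=1: VC-HIT | VC [3, 9]
  [11] addr=0x18 blk=3 s=1: VC-HIT | VC [5, 9]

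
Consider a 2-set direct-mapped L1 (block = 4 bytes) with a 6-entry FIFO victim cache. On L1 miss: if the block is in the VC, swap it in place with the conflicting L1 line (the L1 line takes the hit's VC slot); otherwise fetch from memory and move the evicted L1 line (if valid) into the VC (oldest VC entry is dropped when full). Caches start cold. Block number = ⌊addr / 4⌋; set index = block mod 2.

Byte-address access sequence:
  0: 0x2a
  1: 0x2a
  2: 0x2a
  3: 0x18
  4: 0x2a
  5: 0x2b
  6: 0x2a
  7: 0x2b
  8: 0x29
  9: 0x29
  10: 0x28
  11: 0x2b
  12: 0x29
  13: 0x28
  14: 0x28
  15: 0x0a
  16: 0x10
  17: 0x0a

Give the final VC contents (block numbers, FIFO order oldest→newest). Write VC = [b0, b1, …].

0: 0x2a (blk 10, set 0) → MISS  vc=[]
1: 0x2a (blk 10, set 0) → L1-HIT  vc=[]
2: 0x2a (blk 10, set 0) → L1-HIT  vc=[]
3: 0x18 (blk 6, set 0) → MISS  vc=[10]
4: 0x2a (blk 10, set 0) → VC-HIT  vc=[6]
5: 0x2b (blk 10, set 0) → L1-HIT  vc=[6]
6: 0x2a (blk 10, set 0) → L1-HIT  vc=[6]
7: 0x2b (blk 10, set 0) → L1-HIT  vc=[6]
8: 0x29 (blk 10, set 0) → L1-HIT  vc=[6]
9: 0x29 (blk 10, set 0) → L1-HIT  vc=[6]
10: 0x28 (blk 10, set 0) → L1-HIT  vc=[6]
11: 0x2b (blk 10, set 0) → L1-HIT  vc=[6]
12: 0x29 (blk 10, set 0) → L1-HIT  vc=[6]
13: 0x28 (blk 10, set 0) → L1-HIT  vc=[6]
14: 0x28 (blk 10, set 0) → L1-HIT  vc=[6]
15: 0xa (blk 2, set 0) → MISS  vc=[6, 10]
16: 0x10 (blk 4, set 0) → MISS  vc=[6, 10, 2]
17: 0xa (blk 2, set 0) → VC-HIT  vc=[6, 10, 4]

VC = [6, 10, 4]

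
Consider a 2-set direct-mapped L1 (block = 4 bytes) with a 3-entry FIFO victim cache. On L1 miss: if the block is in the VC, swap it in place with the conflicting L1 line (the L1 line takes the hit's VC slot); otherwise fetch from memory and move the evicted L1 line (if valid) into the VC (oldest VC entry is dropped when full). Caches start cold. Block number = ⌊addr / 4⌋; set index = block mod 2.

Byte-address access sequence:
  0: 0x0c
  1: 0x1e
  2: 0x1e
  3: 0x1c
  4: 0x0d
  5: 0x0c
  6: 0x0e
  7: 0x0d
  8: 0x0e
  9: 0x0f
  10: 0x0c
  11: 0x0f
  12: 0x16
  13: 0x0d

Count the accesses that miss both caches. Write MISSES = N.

MISSES = 3

0: 0xc (blk 3, set 1) → MISS  vc=[]
1: 0x1e (blk 7, set 1) → MISS  vc=[3]
2: 0x1e (blk 7, set 1) → L1-HIT  vc=[3]
3: 0x1c (blk 7, set 1) → L1-HIT  vc=[3]
4: 0xd (blk 3, set 1) → VC-HIT  vc=[7]
5: 0xc (blk 3, set 1) → L1-HIT  vc=[7]
6: 0xe (blk 3, set 1) → L1-HIT  vc=[7]
7: 0xd (blk 3, set 1) → L1-HIT  vc=[7]
8: 0xe (blk 3, set 1) → L1-HIT  vc=[7]
9: 0xf (blk 3, set 1) → L1-HIT  vc=[7]
10: 0xc (blk 3, set 1) → L1-HIT  vc=[7]
11: 0xf (blk 3, set 1) → L1-HIT  vc=[7]
12: 0x16 (blk 5, set 1) → MISS  vc=[7, 3]
13: 0xd (blk 3, set 1) → VC-HIT  vc=[7, 5]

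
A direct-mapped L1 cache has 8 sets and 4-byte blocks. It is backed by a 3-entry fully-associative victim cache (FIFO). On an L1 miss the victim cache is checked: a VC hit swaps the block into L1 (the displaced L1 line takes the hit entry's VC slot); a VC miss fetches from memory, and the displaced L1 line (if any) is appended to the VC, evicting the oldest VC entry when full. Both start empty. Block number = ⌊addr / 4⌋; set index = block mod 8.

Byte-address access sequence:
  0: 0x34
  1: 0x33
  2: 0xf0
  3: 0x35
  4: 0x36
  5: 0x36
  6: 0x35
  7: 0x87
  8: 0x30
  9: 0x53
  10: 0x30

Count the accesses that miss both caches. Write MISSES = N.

MISSES = 5

#0 0x34→b13/s5 MISS; vc=[]
#1 0x33→b12/s4 MISS; vc=[]
#2 0xf0→b60/s4 MISS; vc=[12]
#3 0x35→b13/s5 L1-HIT; vc=[12]
#4 0x36→b13/s5 L1-HIT; vc=[12]
#5 0x36→b13/s5 L1-HIT; vc=[12]
#6 0x35→b13/s5 L1-HIT; vc=[12]
#7 0x87→b33/s1 MISS; vc=[12]
#8 0x30→b12/s4 VC-HIT; vc=[60]
#9 0x53→b20/s4 MISS; vc=[60,12]
#10 0x30→b12/s4 VC-HIT; vc=[60,20]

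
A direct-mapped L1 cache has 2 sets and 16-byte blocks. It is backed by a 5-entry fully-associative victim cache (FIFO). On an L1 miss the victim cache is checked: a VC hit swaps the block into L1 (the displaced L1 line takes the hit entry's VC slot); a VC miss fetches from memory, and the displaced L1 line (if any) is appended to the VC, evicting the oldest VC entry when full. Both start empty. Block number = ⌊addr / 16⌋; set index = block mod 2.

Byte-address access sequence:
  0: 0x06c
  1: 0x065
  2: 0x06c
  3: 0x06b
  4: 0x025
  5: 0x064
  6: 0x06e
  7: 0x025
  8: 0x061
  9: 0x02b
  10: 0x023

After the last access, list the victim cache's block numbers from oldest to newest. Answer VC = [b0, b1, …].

0: 0x6c (blk 6, set 0) → MISS  vc=[]
1: 0x65 (blk 6, set 0) → L1-HIT  vc=[]
2: 0x6c (blk 6, set 0) → L1-HIT  vc=[]
3: 0x6b (blk 6, set 0) → L1-HIT  vc=[]
4: 0x25 (blk 2, set 0) → MISS  vc=[6]
5: 0x64 (blk 6, set 0) → VC-HIT  vc=[2]
6: 0x6e (blk 6, set 0) → L1-HIT  vc=[2]
7: 0x25 (blk 2, set 0) → VC-HIT  vc=[6]
8: 0x61 (blk 6, set 0) → VC-HIT  vc=[2]
9: 0x2b (blk 2, set 0) → VC-HIT  vc=[6]
10: 0x23 (blk 2, set 0) → L1-HIT  vc=[6]

VC = [6]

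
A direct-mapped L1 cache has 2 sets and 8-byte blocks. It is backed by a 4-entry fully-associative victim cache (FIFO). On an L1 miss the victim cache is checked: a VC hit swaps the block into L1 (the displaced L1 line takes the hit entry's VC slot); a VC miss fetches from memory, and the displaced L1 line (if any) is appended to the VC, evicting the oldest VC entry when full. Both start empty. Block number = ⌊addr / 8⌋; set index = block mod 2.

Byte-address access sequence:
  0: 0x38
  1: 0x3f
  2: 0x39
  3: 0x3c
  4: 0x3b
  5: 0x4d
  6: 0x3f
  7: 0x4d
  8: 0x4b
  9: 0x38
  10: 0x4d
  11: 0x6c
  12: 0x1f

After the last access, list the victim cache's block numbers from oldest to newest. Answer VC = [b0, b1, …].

  [0] addr=0x38 blk=7 s=1: MISS | VC []
  [1] addr=0x3f blk=7 s=1: L1-HIT | VC []
  [2] addr=0x39 blk=7 s=1: L1-HIT | VC []
  [3] addr=0x3c blk=7 s=1: L1-HIT | VC []
  [4] addr=0x3b blk=7 s=1: L1-HIT | VC []
  [5] addr=0x4d blk=9 s=1: MISS | VC [7]
  [6] addr=0x3f blk=7 s=1: VC-HIT | VC [9]
  [7] addr=0x4d blk=9 s=1: VC-HIT | VC [7]
  [8] addr=0x4b blk=9 s=1: L1-HIT | VC [7]
  [9] addr=0x38 blk=7 s=1: VC-HIT | VC [9]
  [10] addr=0x4d blk=9 s=1: VC-HIT | VC [7]
  [11] addr=0x6c blk=13 s=1: MISS | VC [7, 9]
  [12] addr=0x1f blk=3 s=1: MISS | VC [7, 9, 13]

VC = [7, 9, 13]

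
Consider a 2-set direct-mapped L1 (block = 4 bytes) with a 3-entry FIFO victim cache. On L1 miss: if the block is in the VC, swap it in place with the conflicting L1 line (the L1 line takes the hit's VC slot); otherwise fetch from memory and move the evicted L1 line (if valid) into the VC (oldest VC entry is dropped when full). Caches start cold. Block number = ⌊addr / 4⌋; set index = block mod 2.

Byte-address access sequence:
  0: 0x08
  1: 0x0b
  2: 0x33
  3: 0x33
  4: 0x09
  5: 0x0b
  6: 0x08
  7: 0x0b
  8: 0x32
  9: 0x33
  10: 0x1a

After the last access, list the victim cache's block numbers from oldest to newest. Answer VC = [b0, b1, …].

VC = [2, 12]

  [0] addr=0x8 blk=2 s=0: MISS | VC []
  [1] addr=0xb blk=2 s=0: L1-HIT | VC []
  [2] addr=0x33 blk=12 s=0: MISS | VC [2]
  [3] addr=0x33 blk=12 s=0: L1-HIT | VC [2]
  [4] addr=0x9 blk=2 s=0: VC-HIT | VC [12]
  [5] addr=0xb blk=2 s=0: L1-HIT | VC [12]
  [6] addr=0x8 blk=2 s=0: L1-HIT | VC [12]
  [7] addr=0xb blk=2 s=0: L1-HIT | VC [12]
  [8] addr=0x32 blk=12 s=0: VC-HIT | VC [2]
  [9] addr=0x33 blk=12 s=0: L1-HIT | VC [2]
  [10] addr=0x1a blk=6 s=0: MISS | VC [2, 12]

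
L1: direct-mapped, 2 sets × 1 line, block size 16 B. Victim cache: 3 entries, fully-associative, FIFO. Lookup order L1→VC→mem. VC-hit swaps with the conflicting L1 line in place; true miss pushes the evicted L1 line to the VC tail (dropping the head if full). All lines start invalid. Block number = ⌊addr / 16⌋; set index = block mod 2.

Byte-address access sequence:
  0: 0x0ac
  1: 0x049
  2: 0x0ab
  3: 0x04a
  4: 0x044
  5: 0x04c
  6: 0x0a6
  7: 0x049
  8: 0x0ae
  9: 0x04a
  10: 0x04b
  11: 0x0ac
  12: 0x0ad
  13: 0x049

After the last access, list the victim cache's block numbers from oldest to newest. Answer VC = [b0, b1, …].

VC = [10]

  [0] addr=0xac blk=10 s=0: MISS | VC []
  [1] addr=0x49 blk=4 s=0: MISS | VC [10]
  [2] addr=0xab blk=10 s=0: VC-HIT | VC [4]
  [3] addr=0x4a blk=4 s=0: VC-HIT | VC [10]
  [4] addr=0x44 blk=4 s=0: L1-HIT | VC [10]
  [5] addr=0x4c blk=4 s=0: L1-HIT | VC [10]
  [6] addr=0xa6 blk=10 s=0: VC-HIT | VC [4]
  [7] addr=0x49 blk=4 s=0: VC-HIT | VC [10]
  [8] addr=0xae blk=10 s=0: VC-HIT | VC [4]
  [9] addr=0x4a blk=4 s=0: VC-HIT | VC [10]
  [10] addr=0x4b blk=4 s=0: L1-HIT | VC [10]
  [11] addr=0xac blk=10 s=0: VC-HIT | VC [4]
  [12] addr=0xad blk=10 s=0: L1-HIT | VC [4]
  [13] addr=0x49 blk=4 s=0: VC-HIT | VC [10]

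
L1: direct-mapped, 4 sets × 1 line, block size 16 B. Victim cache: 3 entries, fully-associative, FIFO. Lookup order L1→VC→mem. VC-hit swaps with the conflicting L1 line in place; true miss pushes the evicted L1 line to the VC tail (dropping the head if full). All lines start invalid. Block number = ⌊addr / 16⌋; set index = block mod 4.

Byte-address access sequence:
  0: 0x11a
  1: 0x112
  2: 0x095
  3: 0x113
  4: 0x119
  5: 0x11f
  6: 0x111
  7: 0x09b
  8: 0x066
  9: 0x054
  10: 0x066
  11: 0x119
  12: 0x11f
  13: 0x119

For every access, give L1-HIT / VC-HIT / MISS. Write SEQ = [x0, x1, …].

#0 0x11a→b17/s1 MISS; vc=[]
#1 0x112→b17/s1 L1-HIT; vc=[]
#2 0x95→b9/s1 MISS; vc=[17]
#3 0x113→b17/s1 VC-HIT; vc=[9]
#4 0x119→b17/s1 L1-HIT; vc=[9]
#5 0x11f→b17/s1 L1-HIT; vc=[9]
#6 0x111→b17/s1 L1-HIT; vc=[9]
#7 0x9b→b9/s1 VC-HIT; vc=[17]
#8 0x66→b6/s2 MISS; vc=[17]
#9 0x54→b5/s1 MISS; vc=[17,9]
#10 0x66→b6/s2 L1-HIT; vc=[17,9]
#11 0x119→b17/s1 VC-HIT; vc=[5,9]
#12 0x11f→b17/s1 L1-HIT; vc=[5,9]
#13 0x119→b17/s1 L1-HIT; vc=[5,9]

SEQ = [MISS, L1-HIT, MISS, VC-HIT, L1-HIT, L1-HIT, L1-HIT, VC-HIT, MISS, MISS, L1-HIT, VC-HIT, L1-HIT, L1-HIT]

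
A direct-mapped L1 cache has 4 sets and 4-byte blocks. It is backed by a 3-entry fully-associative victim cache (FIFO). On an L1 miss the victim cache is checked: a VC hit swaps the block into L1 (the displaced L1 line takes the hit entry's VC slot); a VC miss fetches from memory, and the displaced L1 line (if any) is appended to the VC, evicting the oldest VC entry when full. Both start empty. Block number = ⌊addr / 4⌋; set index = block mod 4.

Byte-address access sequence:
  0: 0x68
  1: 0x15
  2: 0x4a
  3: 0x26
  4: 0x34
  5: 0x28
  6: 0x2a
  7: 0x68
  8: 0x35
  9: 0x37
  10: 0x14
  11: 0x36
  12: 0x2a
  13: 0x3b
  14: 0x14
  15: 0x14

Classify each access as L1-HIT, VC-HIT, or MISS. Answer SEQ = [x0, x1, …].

SEQ = [MISS, MISS, MISS, MISS, MISS, MISS, L1-HIT, MISS, L1-HIT, L1-HIT, MISS, VC-HIT, VC-HIT, MISS, VC-HIT, L1-HIT]

#0 0x68→b26/s2 MISS; vc=[]
#1 0x15→b5/s1 MISS; vc=[]
#2 0x4a→b18/s2 MISS; vc=[26]
#3 0x26→b9/s1 MISS; vc=[26,5]
#4 0x34→b13/s1 MISS; vc=[26,5,9]
#5 0x28→b10/s2 MISS; vc=[5,9,18]
#6 0x2a→b10/s2 L1-HIT; vc=[5,9,18]
#7 0x68→b26/s2 MISS; vc=[9,18,10]
#8 0x35→b13/s1 L1-HIT; vc=[9,18,10]
#9 0x37→b13/s1 L1-HIT; vc=[9,18,10]
#10 0x14→b5/s1 MISS; vc=[18,10,13]
#11 0x36→b13/s1 VC-HIT; vc=[18,10,5]
#12 0x2a→b10/s2 VC-HIT; vc=[18,26,5]
#13 0x3b→b14/s2 MISS; vc=[26,5,10]
#14 0x14→b5/s1 VC-HIT; vc=[26,13,10]
#15 0x14→b5/s1 L1-HIT; vc=[26,13,10]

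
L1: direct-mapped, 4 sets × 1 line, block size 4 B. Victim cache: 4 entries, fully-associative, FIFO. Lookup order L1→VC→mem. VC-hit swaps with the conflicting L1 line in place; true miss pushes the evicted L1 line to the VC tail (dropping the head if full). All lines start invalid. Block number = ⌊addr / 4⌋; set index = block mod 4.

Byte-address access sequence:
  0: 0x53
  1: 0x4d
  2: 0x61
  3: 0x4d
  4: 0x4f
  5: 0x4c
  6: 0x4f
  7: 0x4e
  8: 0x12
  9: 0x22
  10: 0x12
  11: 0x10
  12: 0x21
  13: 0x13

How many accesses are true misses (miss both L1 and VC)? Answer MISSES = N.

MISSES = 5

#0 0x53→b20/s0 MISS; vc=[]
#1 0x4d→b19/s3 MISS; vc=[]
#2 0x61→b24/s0 MISS; vc=[20]
#3 0x4d→b19/s3 L1-HIT; vc=[20]
#4 0x4f→b19/s3 L1-HIT; vc=[20]
#5 0x4c→b19/s3 L1-HIT; vc=[20]
#6 0x4f→b19/s3 L1-HIT; vc=[20]
#7 0x4e→b19/s3 L1-HIT; vc=[20]
#8 0x12→b4/s0 MISS; vc=[20,24]
#9 0x22→b8/s0 MISS; vc=[20,24,4]
#10 0x12→b4/s0 VC-HIT; vc=[20,24,8]
#11 0x10→b4/s0 L1-HIT; vc=[20,24,8]
#12 0x21→b8/s0 VC-HIT; vc=[20,24,4]
#13 0x13→b4/s0 VC-HIT; vc=[20,24,8]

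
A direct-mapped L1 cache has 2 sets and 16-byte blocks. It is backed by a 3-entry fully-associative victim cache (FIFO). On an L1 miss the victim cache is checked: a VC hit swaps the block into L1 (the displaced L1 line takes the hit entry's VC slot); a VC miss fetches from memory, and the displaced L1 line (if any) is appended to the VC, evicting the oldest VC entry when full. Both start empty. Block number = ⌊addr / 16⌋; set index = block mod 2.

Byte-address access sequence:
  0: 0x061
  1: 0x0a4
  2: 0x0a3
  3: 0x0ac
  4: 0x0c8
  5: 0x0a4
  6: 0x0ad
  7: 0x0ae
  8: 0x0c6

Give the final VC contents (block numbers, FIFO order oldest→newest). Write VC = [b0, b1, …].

#0 0x61→b6/s0 MISS; vc=[]
#1 0xa4→b10/s0 MISS; vc=[6]
#2 0xa3→b10/s0 L1-HIT; vc=[6]
#3 0xac→b10/s0 L1-HIT; vc=[6]
#4 0xc8→b12/s0 MISS; vc=[6,10]
#5 0xa4→b10/s0 VC-HIT; vc=[6,12]
#6 0xad→b10/s0 L1-HIT; vc=[6,12]
#7 0xae→b10/s0 L1-HIT; vc=[6,12]
#8 0xc6→b12/s0 VC-HIT; vc=[6,10]

VC = [6, 10]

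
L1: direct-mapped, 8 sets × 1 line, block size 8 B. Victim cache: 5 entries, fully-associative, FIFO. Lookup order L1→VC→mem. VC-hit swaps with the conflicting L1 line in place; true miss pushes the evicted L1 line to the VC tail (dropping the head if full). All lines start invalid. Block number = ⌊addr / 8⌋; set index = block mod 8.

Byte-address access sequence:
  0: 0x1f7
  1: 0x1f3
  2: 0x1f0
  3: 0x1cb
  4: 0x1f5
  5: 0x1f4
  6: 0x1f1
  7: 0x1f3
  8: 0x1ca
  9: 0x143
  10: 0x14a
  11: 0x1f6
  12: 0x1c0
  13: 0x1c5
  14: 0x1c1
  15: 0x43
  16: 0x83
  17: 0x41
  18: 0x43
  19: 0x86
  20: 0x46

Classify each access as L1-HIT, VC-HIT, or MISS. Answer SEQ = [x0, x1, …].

  [0] addr=0x1f7 blk=62 s=6: MISS | VC []
  [1] addr=0x1f3 blk=62 s=6: L1-HIT | VC []
  [2] addr=0x1f0 blk=62 s=6: L1-HIT | VC []
  [3] addr=0x1cb blk=57 s=1: MISS | VC []
  [4] addr=0x1f5 blk=62 s=6: L1-HIT | VC []
  [5] addr=0x1f4 blk=62 s=6: L1-HIT | VC []
  [6] addr=0x1f1 blk=62 s=6: L1-HIT | VC []
  [7] addr=0x1f3 blk=62 s=6: L1-HIT | VC []
  [8] addr=0x1ca blk=57 s=1: L1-HIT | VC []
  [9] addr=0x143 blk=40 s=0: MISS | VC []
  [10] addr=0x14a blk=41 s=1: MISS | VC [57]
  [11] addr=0x1f6 blk=62 s=6: L1-HIT | VC [57]
  [12] addr=0x1c0 blk=56 s=0: MISS | VC [57, 40]
  [13] addr=0x1c5 blk=56 s=0: L1-HIT | VC [57, 40]
  [14] addr=0x1c1 blk=56 s=0: L1-HIT | VC [57, 40]
  [15] addr=0x43 blk=8 s=0: MISS | VC [57, 40, 56]
  [16] addr=0x83 blk=16 s=0: MISS | VC [57, 40, 56, 8]
  [17] addr=0x41 blk=8 s=0: VC-HIT | VC [57, 40, 56, 16]
  [18] addr=0x43 blk=8 s=0: L1-HIT | VC [57, 40, 56, 16]
  [19] addr=0x86 blk=16 s=0: VC-HIT | VC [57, 40, 56, 8]
  [20] addr=0x46 blk=8 s=0: VC-HIT | VC [57, 40, 56, 16]

SEQ = [MISS, L1-HIT, L1-HIT, MISS, L1-HIT, L1-HIT, L1-HIT, L1-HIT, L1-HIT, MISS, MISS, L1-HIT, MISS, L1-HIT, L1-HIT, MISS, MISS, VC-HIT, L1-HIT, VC-HIT, VC-HIT]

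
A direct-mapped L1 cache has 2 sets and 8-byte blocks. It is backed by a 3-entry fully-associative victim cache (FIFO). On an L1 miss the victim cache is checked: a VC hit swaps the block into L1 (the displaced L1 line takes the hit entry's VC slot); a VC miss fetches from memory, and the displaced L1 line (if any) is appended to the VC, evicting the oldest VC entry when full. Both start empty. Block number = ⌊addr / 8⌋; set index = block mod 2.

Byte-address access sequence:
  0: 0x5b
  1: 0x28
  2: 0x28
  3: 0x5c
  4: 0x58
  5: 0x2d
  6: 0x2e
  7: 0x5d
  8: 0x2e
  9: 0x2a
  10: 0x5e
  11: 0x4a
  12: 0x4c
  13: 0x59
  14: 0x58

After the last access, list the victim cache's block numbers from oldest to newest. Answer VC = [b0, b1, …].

VC = [5, 9]

0: 0x5b (blk 11, set 1) → MISS  vc=[]
1: 0x28 (blk 5, set 1) → MISS  vc=[11]
2: 0x28 (blk 5, set 1) → L1-HIT  vc=[11]
3: 0x5c (blk 11, set 1) → VC-HIT  vc=[5]
4: 0x58 (blk 11, set 1) → L1-HIT  vc=[5]
5: 0x2d (blk 5, set 1) → VC-HIT  vc=[11]
6: 0x2e (blk 5, set 1) → L1-HIT  vc=[11]
7: 0x5d (blk 11, set 1) → VC-HIT  vc=[5]
8: 0x2e (blk 5, set 1) → VC-HIT  vc=[11]
9: 0x2a (blk 5, set 1) → L1-HIT  vc=[11]
10: 0x5e (blk 11, set 1) → VC-HIT  vc=[5]
11: 0x4a (blk 9, set 1) → MISS  vc=[5, 11]
12: 0x4c (blk 9, set 1) → L1-HIT  vc=[5, 11]
13: 0x59 (blk 11, set 1) → VC-HIT  vc=[5, 9]
14: 0x58 (blk 11, set 1) → L1-HIT  vc=[5, 9]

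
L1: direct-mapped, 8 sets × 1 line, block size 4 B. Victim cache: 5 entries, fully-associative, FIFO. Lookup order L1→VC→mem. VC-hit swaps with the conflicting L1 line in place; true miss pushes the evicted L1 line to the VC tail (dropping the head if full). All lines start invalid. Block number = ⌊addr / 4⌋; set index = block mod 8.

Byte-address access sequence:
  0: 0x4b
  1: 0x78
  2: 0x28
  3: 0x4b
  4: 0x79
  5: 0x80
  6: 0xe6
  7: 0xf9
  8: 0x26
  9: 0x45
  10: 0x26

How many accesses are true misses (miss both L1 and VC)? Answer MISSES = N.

0: 0x4b (blk 18, set 2) → MISS  vc=[]
1: 0x78 (blk 30, set 6) → MISS  vc=[]
2: 0x28 (blk 10, set 2) → MISS  vc=[18]
3: 0x4b (blk 18, set 2) → VC-HIT  vc=[10]
4: 0x79 (blk 30, set 6) → L1-HIT  vc=[10]
5: 0x80 (blk 32, set 0) → MISS  vc=[10]
6: 0xe6 (blk 57, set 1) → MISS  vc=[10]
7: 0xf9 (blk 62, set 6) → MISS  vc=[10, 30]
8: 0x26 (blk 9, set 1) → MISS  vc=[10, 30, 57]
9: 0x45 (blk 17, set 1) → MISS  vc=[10, 30, 57, 9]
10: 0x26 (blk 9, set 1) → VC-HIT  vc=[10, 30, 57, 17]

MISSES = 8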